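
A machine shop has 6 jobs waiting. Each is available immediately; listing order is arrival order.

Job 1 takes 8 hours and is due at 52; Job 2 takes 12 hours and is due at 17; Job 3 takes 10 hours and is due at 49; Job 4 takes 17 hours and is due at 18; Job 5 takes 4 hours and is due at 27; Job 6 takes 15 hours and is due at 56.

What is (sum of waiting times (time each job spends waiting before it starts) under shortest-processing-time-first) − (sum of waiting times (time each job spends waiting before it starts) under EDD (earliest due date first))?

SPT (increasing processing time): Job 5 Job 1 Job 3 Job 2 Job 6 Job 4.
Job 5: waits 0, runs 0→4
Job 1: waits 4, runs 4→12
Job 3: waits 12, runs 12→22
Job 2: waits 22, runs 22→34
Job 6: waits 34, runs 34→49
Job 4: waits 49, runs 49→66
Sum = 0+4+12+22+34+49 = 121.
EDD (increasing due date): Job 2 Job 4 Job 5 Job 3 Job 1 Job 6.
Job 2: waits 0, runs 0→12
Job 4: waits 12, runs 12→29
Job 5: waits 29, runs 29→33
Job 3: waits 33, runs 33→43
Job 1: waits 43, runs 43→51
Job 6: waits 51, runs 51→66
Sum = 0+12+29+33+43+51 = 168.
Difference = 121 − 168 = -47.

-47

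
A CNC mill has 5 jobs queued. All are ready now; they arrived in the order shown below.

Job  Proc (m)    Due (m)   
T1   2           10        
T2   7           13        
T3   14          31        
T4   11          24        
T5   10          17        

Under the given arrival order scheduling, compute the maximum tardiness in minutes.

FIFO (arrival order): T1 T2 T3 T4 T5.
T1: 0→2, due 10, tardiness 0
T2: 2→9, due 13, tardiness 0
T3: 9→23, due 31, tardiness 0
T4: 23→34, due 24, tardiness 10
T5: 34→44, due 17, tardiness 27
Maximum = 27.

27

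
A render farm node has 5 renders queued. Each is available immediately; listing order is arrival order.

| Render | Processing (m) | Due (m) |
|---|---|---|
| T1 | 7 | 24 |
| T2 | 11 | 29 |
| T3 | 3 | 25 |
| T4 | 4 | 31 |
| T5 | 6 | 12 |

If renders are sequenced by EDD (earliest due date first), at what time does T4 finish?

EDD (increasing due date): T5 T1 T3 T2 T4.
T5: 0→6
T1: 6→13
T3: 13→16
T2: 16→27
T4: 27→31

31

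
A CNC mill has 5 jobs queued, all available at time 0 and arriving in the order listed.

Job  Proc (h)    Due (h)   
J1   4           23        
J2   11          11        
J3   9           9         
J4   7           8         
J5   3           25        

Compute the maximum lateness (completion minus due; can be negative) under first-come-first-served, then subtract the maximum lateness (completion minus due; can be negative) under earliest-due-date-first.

7

FIFO (arrival order): J1 J2 J3 J4 J5.
J1: 0→4, due 23, lateness -19
J2: 4→15, due 11, lateness 4
J3: 15→24, due 9, lateness 15
J4: 24→31, due 8, lateness 23
J5: 31→34, due 25, lateness 9
Maximum = 23.
EDD (increasing due date): J4 J3 J2 J1 J5.
J4: 0→7, due 8, lateness -1
J3: 7→16, due 9, lateness 7
J2: 16→27, due 11, lateness 16
J1: 27→31, due 23, lateness 8
J5: 31→34, due 25, lateness 9
Maximum = 16.
Difference = 23 − 16 = 7.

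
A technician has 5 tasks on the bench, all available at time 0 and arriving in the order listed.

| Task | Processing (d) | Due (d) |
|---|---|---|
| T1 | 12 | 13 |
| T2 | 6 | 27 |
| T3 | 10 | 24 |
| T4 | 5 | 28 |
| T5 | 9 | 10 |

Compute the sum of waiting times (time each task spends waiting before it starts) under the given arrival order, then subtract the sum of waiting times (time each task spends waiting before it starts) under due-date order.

FIFO (arrival order): T1 T2 T3 T4 T5.
T1: waits 0, runs 0→12
T2: waits 12, runs 12→18
T3: waits 18, runs 18→28
T4: waits 28, runs 28→33
T5: waits 33, runs 33→42
Sum = 0+12+18+28+33 = 91.
EDD (increasing due date): T5 T1 T3 T2 T4.
T5: waits 0, runs 0→9
T1: waits 9, runs 9→21
T3: waits 21, runs 21→31
T2: waits 31, runs 31→37
T4: waits 37, runs 37→42
Sum = 0+9+21+31+37 = 98.
Difference = 91 − 98 = -7.

-7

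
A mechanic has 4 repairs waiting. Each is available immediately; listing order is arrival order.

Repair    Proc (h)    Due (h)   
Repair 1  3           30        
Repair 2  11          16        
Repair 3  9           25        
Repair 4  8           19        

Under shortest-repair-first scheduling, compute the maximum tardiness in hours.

SPT (increasing processing time): Repair 1 Repair 4 Repair 3 Repair 2.
Repair 1: 0→3, due 30, tardiness 0
Repair 4: 3→11, due 19, tardiness 0
Repair 3: 11→20, due 25, tardiness 0
Repair 2: 20→31, due 16, tardiness 15
Maximum = 15.

15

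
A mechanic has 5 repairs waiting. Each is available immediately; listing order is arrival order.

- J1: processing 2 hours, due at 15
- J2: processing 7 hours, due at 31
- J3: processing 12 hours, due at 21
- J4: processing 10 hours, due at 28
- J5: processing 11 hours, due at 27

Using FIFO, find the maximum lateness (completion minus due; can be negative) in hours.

FIFO (arrival order): J1 J2 J3 J4 J5.
J1: 0→2, due 15, lateness -13
J2: 2→9, due 31, lateness -22
J3: 9→21, due 21, lateness 0
J4: 21→31, due 28, lateness 3
J5: 31→42, due 27, lateness 15
Maximum = 15.

15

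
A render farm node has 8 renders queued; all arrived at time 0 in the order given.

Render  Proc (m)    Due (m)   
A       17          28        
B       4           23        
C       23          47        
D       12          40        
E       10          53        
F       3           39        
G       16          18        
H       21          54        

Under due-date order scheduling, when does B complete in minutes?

20

EDD (increasing due date): G B A F D C E H.
G: 0→16
B: 16→20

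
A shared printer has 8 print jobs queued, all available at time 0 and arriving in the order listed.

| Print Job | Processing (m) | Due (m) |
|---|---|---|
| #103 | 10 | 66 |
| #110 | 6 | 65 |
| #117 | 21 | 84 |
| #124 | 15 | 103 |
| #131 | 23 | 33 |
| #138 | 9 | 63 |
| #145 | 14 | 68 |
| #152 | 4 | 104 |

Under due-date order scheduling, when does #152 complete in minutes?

EDD (increasing due date): #131 #138 #110 #103 #145 #117 #124 #152.
#131: 0→23
#138: 23→32
#110: 32→38
#103: 38→48
#145: 48→62
#117: 62→83
#124: 83→98
#152: 98→102

102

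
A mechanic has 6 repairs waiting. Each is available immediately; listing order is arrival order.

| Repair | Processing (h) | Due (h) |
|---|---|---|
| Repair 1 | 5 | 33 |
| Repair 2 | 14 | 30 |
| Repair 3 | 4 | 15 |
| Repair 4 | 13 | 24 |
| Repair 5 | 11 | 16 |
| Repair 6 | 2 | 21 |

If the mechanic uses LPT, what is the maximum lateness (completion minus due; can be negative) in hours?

LPT (decreasing processing time): Repair 2 Repair 4 Repair 5 Repair 1 Repair 3 Repair 6.
Repair 2: 0→14, due 30, lateness -16
Repair 4: 14→27, due 24, lateness 3
Repair 5: 27→38, due 16, lateness 22
Repair 1: 38→43, due 33, lateness 10
Repair 3: 43→47, due 15, lateness 32
Repair 6: 47→49, due 21, lateness 28
Maximum = 32.

32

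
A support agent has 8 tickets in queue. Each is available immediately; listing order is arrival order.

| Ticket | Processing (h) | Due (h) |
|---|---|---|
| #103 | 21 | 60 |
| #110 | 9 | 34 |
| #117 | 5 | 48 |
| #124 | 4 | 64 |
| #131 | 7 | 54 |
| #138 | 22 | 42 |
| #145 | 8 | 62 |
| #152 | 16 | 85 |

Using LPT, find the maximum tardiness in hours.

40

LPT (decreasing processing time): #138 #103 #152 #110 #145 #131 #117 #124.
#138: 0→22, due 42, tardiness 0
#103: 22→43, due 60, tardiness 0
#152: 43→59, due 85, tardiness 0
#110: 59→68, due 34, tardiness 34
#145: 68→76, due 62, tardiness 14
#131: 76→83, due 54, tardiness 29
#117: 83→88, due 48, tardiness 40
#124: 88→92, due 64, tardiness 28
Maximum = 40.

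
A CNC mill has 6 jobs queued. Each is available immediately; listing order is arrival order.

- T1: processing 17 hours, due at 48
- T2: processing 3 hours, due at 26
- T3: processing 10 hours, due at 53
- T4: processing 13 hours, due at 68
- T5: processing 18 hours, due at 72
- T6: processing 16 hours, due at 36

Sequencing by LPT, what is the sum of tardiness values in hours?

LPT (decreasing processing time): T5 T1 T6 T4 T3 T2.
T5: 0→18, due 72, tardiness 0
T1: 18→35, due 48, tardiness 0
T6: 35→51, due 36, tardiness 15
T4: 51→64, due 68, tardiness 0
T3: 64→74, due 53, tardiness 21
T2: 74→77, due 26, tardiness 51
Sum = 0+0+15+0+21+51 = 87.

87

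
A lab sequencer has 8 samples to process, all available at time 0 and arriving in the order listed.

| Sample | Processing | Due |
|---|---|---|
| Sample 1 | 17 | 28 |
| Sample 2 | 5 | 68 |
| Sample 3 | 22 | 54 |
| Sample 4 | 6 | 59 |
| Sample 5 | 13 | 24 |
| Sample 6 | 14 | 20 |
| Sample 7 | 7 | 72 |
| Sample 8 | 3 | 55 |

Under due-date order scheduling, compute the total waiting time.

EDD (increasing due date): Sample 6 Sample 5 Sample 1 Sample 3 Sample 8 Sample 4 Sample 2 Sample 7.
Sample 6: waits 0, runs 0→14
Sample 5: waits 14, runs 14→27
Sample 1: waits 27, runs 27→44
Sample 3: waits 44, runs 44→66
Sample 8: waits 66, runs 66→69
Sample 4: waits 69, runs 69→75
Sample 2: waits 75, runs 75→80
Sample 7: waits 80, runs 80→87
Sum = 0+14+27+44+66+69+75+80 = 375.

375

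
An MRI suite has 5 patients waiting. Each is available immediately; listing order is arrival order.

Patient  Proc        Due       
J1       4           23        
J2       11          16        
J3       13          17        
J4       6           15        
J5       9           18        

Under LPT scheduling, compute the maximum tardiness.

24

LPT (decreasing processing time): J3 J2 J5 J4 J1.
J3: 0→13, due 17, tardiness 0
J2: 13→24, due 16, tardiness 8
J5: 24→33, due 18, tardiness 15
J4: 33→39, due 15, tardiness 24
J1: 39→43, due 23, tardiness 20
Maximum = 24.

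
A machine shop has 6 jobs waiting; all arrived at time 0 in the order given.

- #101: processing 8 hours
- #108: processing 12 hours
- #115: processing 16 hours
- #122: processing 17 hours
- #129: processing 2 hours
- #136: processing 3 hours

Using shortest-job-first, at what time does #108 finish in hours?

25

SPT (increasing processing time): #129 #136 #101 #108 #115 #122.
#129: 0→2
#136: 2→5
#101: 5→13
#108: 13→25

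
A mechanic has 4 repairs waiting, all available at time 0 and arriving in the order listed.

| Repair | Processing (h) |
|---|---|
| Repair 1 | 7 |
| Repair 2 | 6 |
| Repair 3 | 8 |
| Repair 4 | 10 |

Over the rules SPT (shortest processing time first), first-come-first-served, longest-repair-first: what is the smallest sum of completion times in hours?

71

SPT (increasing processing time): Repair 2 Repair 1 Repair 3 Repair 4.
Repair 2: 0→6
Repair 1: 6→13
Repair 3: 13→21
Repair 4: 21→31
Sum = 6+13+21+31 = 71.
FIFO (arrival order): Repair 1 Repair 2 Repair 3 Repair 4.
Repair 1: 0→7
Repair 2: 7→13
Repair 3: 13→21
Repair 4: 21→31
Sum = 7+13+21+31 = 72.
LPT (decreasing processing time): Repair 4 Repair 3 Repair 1 Repair 2.
Repair 4: 0→10
Repair 3: 10→18
Repair 1: 18→25
Repair 2: 25→31
Sum = 10+18+25+31 = 84.
SPT 71, FIFO 72, LPT 84 → minimum 71.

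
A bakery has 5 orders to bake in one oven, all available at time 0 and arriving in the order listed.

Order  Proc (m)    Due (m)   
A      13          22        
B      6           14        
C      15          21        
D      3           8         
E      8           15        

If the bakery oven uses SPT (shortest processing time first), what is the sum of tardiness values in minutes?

34

SPT (increasing processing time): D B E A C.
D: 0→3, due 8, tardiness 0
B: 3→9, due 14, tardiness 0
E: 9→17, due 15, tardiness 2
A: 17→30, due 22, tardiness 8
C: 30→45, due 21, tardiness 24
Sum = 0+0+2+8+24 = 34.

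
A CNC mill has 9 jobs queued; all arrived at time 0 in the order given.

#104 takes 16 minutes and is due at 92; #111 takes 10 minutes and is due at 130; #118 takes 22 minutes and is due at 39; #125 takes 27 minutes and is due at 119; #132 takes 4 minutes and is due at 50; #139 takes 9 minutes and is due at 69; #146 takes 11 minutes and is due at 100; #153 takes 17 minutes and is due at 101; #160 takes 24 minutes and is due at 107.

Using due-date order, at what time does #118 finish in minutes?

EDD (increasing due date): #118 #132 #139 #104 #146 #153 #160 #125 #111.
#118: 0→22

22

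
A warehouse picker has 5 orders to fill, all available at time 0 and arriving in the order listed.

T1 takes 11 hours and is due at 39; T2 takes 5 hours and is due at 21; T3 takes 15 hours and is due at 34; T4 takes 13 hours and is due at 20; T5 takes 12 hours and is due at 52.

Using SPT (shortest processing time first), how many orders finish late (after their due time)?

2

SPT (increasing processing time): T2 T1 T5 T4 T3.
T2: 0→5, due 21, tardiness 0
T1: 5→16, due 39, tardiness 0
T5: 16→28, due 52, tardiness 0
T4: 28→41, due 20, tardiness 21
T3: 41→56, due 34, tardiness 22
Late orders: 2.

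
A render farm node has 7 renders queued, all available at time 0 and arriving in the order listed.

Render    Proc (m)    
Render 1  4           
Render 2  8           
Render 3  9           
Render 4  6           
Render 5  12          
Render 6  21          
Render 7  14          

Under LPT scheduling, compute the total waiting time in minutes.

293

LPT (decreasing processing time): Render 6 Render 7 Render 5 Render 3 Render 2 Render 4 Render 1.
Render 6: waits 0, runs 0→21
Render 7: waits 21, runs 21→35
Render 5: waits 35, runs 35→47
Render 3: waits 47, runs 47→56
Render 2: waits 56, runs 56→64
Render 4: waits 64, runs 64→70
Render 1: waits 70, runs 70→74
Sum = 0+21+35+47+56+64+70 = 293.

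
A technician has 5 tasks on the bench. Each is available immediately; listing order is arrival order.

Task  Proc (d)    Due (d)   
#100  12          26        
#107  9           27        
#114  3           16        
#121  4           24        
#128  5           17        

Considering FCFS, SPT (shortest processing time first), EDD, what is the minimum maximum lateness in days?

FIFO (arrival order): #100 #107 #114 #121 #128.
#100: 0→12, due 26, lateness -14
#107: 12→21, due 27, lateness -6
#114: 21→24, due 16, lateness 8
#121: 24→28, due 24, lateness 4
#128: 28→33, due 17, lateness 16
Maximum = 16.
SPT (increasing processing time): #114 #121 #128 #107 #100.
#114: 0→3, due 16, lateness -13
#121: 3→7, due 24, lateness -17
#128: 7→12, due 17, lateness -5
#107: 12→21, due 27, lateness -6
#100: 21→33, due 26, lateness 7
Maximum = 7.
EDD (increasing due date): #114 #128 #121 #100 #107.
#114: 0→3, due 16, lateness -13
#128: 3→8, due 17, lateness -9
#121: 8→12, due 24, lateness -12
#100: 12→24, due 26, lateness -2
#107: 24→33, due 27, lateness 6
Maximum = 6.
FIFO 16, SPT 7, EDD 6 → minimum 6.

6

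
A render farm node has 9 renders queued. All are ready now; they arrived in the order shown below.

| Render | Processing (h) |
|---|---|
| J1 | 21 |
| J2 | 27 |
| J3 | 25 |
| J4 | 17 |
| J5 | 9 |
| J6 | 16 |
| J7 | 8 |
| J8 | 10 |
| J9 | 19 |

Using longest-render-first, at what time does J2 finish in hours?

27

LPT (decreasing processing time): J2 J3 J1 J9 J4 J6 J8 J5 J7.
J2: 0→27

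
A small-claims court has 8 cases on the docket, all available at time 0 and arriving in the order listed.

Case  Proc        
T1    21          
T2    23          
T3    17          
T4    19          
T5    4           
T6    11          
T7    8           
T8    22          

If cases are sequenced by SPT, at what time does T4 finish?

59

SPT (increasing processing time): T5 T7 T6 T3 T4 T1 T8 T2.
T5: 0→4
T7: 4→12
T6: 12→23
T3: 23→40
T4: 40→59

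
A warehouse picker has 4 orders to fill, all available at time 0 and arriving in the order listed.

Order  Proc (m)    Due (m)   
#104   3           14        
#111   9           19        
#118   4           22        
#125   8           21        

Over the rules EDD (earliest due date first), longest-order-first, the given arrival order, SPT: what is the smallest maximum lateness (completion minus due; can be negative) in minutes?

2

EDD (increasing due date): #104 #111 #125 #118.
#104: 0→3, due 14, lateness -11
#111: 3→12, due 19, lateness -7
#125: 12→20, due 21, lateness -1
#118: 20→24, due 22, lateness 2
Maximum = 2.
LPT (decreasing processing time): #111 #125 #118 #104.
#111: 0→9, due 19, lateness -10
#125: 9→17, due 21, lateness -4
#118: 17→21, due 22, lateness -1
#104: 21→24, due 14, lateness 10
Maximum = 10.
FIFO (arrival order): #104 #111 #118 #125.
#104: 0→3, due 14, lateness -11
#111: 3→12, due 19, lateness -7
#118: 12→16, due 22, lateness -6
#125: 16→24, due 21, lateness 3
Maximum = 3.
SPT (increasing processing time): #104 #118 #125 #111.
#104: 0→3, due 14, lateness -11
#118: 3→7, due 22, lateness -15
#125: 7→15, due 21, lateness -6
#111: 15→24, due 19, lateness 5
Maximum = 5.
EDD 2, LPT 10, FIFO 3, SPT 5 → minimum 2.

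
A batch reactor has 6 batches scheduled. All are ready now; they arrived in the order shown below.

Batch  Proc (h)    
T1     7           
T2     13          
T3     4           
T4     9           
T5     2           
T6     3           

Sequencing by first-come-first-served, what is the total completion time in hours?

FIFO (arrival order): T1 T2 T3 T4 T5 T6.
T1: 0→7
T2: 7→20
T3: 20→24
T4: 24→33
T5: 33→35
T6: 35→38
Sum = 7+20+24+33+35+38 = 157.

157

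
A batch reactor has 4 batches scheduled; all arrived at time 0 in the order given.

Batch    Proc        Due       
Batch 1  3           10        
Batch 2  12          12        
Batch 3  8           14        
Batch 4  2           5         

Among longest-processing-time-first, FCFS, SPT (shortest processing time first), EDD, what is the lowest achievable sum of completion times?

45

LPT (decreasing processing time): Batch 2 Batch 3 Batch 1 Batch 4.
Batch 2: 0→12
Batch 3: 12→20
Batch 1: 20→23
Batch 4: 23→25
Sum = 12+20+23+25 = 80.
FIFO (arrival order): Batch 1 Batch 2 Batch 3 Batch 4.
Batch 1: 0→3
Batch 2: 3→15
Batch 3: 15→23
Batch 4: 23→25
Sum = 3+15+23+25 = 66.
SPT (increasing processing time): Batch 4 Batch 1 Batch 3 Batch 2.
Batch 4: 0→2
Batch 1: 2→5
Batch 3: 5→13
Batch 2: 13→25
Sum = 2+5+13+25 = 45.
EDD (increasing due date): Batch 4 Batch 1 Batch 2 Batch 3.
Batch 4: 0→2
Batch 1: 2→5
Batch 2: 5→17
Batch 3: 17→25
Sum = 2+5+17+25 = 49.
LPT 80, FIFO 66, SPT 45, EDD 49 → minimum 45.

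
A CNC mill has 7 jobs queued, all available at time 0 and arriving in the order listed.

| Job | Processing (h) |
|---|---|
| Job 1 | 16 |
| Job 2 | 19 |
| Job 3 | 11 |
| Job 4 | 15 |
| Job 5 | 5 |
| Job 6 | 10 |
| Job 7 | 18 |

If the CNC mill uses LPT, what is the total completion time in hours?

439

LPT (decreasing processing time): Job 2 Job 7 Job 1 Job 4 Job 3 Job 6 Job 5.
Job 2: 0→19
Job 7: 19→37
Job 1: 37→53
Job 4: 53→68
Job 3: 68→79
Job 6: 79→89
Job 5: 89→94
Sum = 19+37+53+68+79+89+94 = 439.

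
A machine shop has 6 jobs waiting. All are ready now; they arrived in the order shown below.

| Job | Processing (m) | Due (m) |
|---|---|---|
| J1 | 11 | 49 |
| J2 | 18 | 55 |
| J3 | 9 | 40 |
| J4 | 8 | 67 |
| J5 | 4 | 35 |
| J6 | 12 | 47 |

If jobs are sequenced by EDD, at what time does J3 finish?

13

EDD (increasing due date): J5 J3 J6 J1 J2 J4.
J5: 0→4
J3: 4→13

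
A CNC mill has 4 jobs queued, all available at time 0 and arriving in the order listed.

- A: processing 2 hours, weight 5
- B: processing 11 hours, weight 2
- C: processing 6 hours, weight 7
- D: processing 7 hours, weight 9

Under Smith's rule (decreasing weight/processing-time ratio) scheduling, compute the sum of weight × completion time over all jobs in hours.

WSPT (decreasing weight/processing-time ratio): A D C B.
A: finishes 2, weight 5, w·C = 10
D: finishes 9, weight 9, w·C = 81
C: finishes 15, weight 7, w·C = 105
B: finishes 26, weight 2, w·C = 52
Sum = 10+81+105+52 = 248.

248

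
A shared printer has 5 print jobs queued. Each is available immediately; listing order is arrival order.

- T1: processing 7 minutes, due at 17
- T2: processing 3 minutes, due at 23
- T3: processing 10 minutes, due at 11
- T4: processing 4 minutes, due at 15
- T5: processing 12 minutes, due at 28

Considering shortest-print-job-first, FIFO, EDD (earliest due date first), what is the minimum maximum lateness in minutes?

SPT (increasing processing time): T2 T4 T1 T3 T5.
T2: 0→3, due 23, lateness -20
T4: 3→7, due 15, lateness -8
T1: 7→14, due 17, lateness -3
T3: 14→24, due 11, lateness 13
T5: 24→36, due 28, lateness 8
Maximum = 13.
FIFO (arrival order): T1 T2 T3 T4 T5.
T1: 0→7, due 17, lateness -10
T2: 7→10, due 23, lateness -13
T3: 10→20, due 11, lateness 9
T4: 20→24, due 15, lateness 9
T5: 24→36, due 28, lateness 8
Maximum = 9.
EDD (increasing due date): T3 T4 T1 T2 T5.
T3: 0→10, due 11, lateness -1
T4: 10→14, due 15, lateness -1
T1: 14→21, due 17, lateness 4
T2: 21→24, due 23, lateness 1
T5: 24→36, due 28, lateness 8
Maximum = 8.
SPT 13, FIFO 9, EDD 8 → minimum 8.

8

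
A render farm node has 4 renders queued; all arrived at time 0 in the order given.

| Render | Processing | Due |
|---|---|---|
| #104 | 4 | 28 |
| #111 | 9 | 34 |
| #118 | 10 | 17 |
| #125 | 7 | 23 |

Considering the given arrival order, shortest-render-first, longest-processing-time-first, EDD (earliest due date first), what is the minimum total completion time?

65

FIFO (arrival order): #104 #111 #118 #125.
#104: 0→4
#111: 4→13
#118: 13→23
#125: 23→30
Sum = 4+13+23+30 = 70.
SPT (increasing processing time): #104 #125 #111 #118.
#104: 0→4
#125: 4→11
#111: 11→20
#118: 20→30
Sum = 4+11+20+30 = 65.
LPT (decreasing processing time): #118 #111 #125 #104.
#118: 0→10
#111: 10→19
#125: 19→26
#104: 26→30
Sum = 10+19+26+30 = 85.
EDD (increasing due date): #118 #125 #104 #111.
#118: 0→10
#125: 10→17
#104: 17→21
#111: 21→30
Sum = 10+17+21+30 = 78.
FIFO 70, SPT 65, LPT 85, EDD 78 → minimum 65.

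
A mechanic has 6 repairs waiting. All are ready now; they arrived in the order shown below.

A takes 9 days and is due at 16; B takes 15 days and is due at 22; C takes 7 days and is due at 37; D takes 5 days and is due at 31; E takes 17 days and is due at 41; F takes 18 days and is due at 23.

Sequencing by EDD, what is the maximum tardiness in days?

EDD (increasing due date): A B F D C E.
A: 0→9, due 16, tardiness 0
B: 9→24, due 22, tardiness 2
F: 24→42, due 23, tardiness 19
D: 42→47, due 31, tardiness 16
C: 47→54, due 37, tardiness 17
E: 54→71, due 41, tardiness 30
Maximum = 30.

30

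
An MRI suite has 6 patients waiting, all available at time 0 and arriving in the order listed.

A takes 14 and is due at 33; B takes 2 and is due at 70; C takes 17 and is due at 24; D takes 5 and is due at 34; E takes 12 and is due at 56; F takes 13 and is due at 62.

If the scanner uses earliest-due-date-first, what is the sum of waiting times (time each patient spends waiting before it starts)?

EDD (increasing due date): C A D E F B.
C: waits 0, runs 0→17
A: waits 17, runs 17→31
D: waits 31, runs 31→36
E: waits 36, runs 36→48
F: waits 48, runs 48→61
B: waits 61, runs 61→63
Sum = 0+17+31+36+48+61 = 193.

193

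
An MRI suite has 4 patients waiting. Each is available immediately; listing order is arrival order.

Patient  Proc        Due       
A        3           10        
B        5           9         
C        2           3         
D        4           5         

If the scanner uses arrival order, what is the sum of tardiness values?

FIFO (arrival order): A B C D.
A: 0→3, due 10, tardiness 0
B: 3→8, due 9, tardiness 0
C: 8→10, due 3, tardiness 7
D: 10→14, due 5, tardiness 9
Sum = 0+0+7+9 = 16.

16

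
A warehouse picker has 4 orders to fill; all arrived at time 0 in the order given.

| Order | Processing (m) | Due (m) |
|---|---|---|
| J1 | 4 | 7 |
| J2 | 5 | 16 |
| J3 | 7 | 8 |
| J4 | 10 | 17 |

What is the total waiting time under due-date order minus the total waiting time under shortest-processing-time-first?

2

EDD (increasing due date): J1 J3 J2 J4.
J1: waits 0, runs 0→4
J3: waits 4, runs 4→11
J2: waits 11, runs 11→16
J4: waits 16, runs 16→26
Sum = 0+4+11+16 = 31.
SPT (increasing processing time): J1 J2 J3 J4.
J1: waits 0, runs 0→4
J2: waits 4, runs 4→9
J3: waits 9, runs 9→16
J4: waits 16, runs 16→26
Sum = 0+4+9+16 = 29.
Difference = 31 − 29 = 2.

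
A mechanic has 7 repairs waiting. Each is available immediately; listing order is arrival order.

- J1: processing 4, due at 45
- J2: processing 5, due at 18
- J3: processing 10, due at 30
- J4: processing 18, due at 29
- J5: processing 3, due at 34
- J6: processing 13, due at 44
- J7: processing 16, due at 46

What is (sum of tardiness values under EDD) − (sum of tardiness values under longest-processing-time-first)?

EDD (increasing due date): J2 J4 J3 J5 J6 J1 J7.
J2: 0→5, due 18, tardiness 0
J4: 5→23, due 29, tardiness 0
J3: 23→33, due 30, tardiness 3
J5: 33→36, due 34, tardiness 2
J6: 36→49, due 44, tardiness 5
J1: 49→53, due 45, tardiness 8
J7: 53→69, due 46, tardiness 23
Sum = 0+0+3+2+5+8+23 = 41.
LPT (decreasing processing time): J4 J7 J6 J3 J2 J1 J5.
J4: 0→18, due 29, tardiness 0
J7: 18→34, due 46, tardiness 0
J6: 34→47, due 44, tardiness 3
J3: 47→57, due 30, tardiness 27
J2: 57→62, due 18, tardiness 44
J1: 62→66, due 45, tardiness 21
J5: 66→69, due 34, tardiness 35
Sum = 0+0+3+27+44+21+35 = 130.
Difference = 41 − 130 = -89.

-89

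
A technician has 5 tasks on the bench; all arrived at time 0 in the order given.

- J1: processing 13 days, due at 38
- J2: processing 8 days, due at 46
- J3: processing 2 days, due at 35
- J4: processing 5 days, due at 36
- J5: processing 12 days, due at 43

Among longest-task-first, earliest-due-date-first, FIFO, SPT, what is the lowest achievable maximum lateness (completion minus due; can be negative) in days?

-6

LPT (decreasing processing time): J1 J5 J2 J4 J3.
J1: 0→13, due 38, lateness -25
J5: 13→25, due 43, lateness -18
J2: 25→33, due 46, lateness -13
J4: 33→38, due 36, lateness 2
J3: 38→40, due 35, lateness 5
Maximum = 5.
EDD (increasing due date): J3 J4 J1 J5 J2.
J3: 0→2, due 35, lateness -33
J4: 2→7, due 36, lateness -29
J1: 7→20, due 38, lateness -18
J5: 20→32, due 43, lateness -11
J2: 32→40, due 46, lateness -6
Maximum = -6.
FIFO (arrival order): J1 J2 J3 J4 J5.
J1: 0→13, due 38, lateness -25
J2: 13→21, due 46, lateness -25
J3: 21→23, due 35, lateness -12
J4: 23→28, due 36, lateness -8
J5: 28→40, due 43, lateness -3
Maximum = -3.
SPT (increasing processing time): J3 J4 J2 J5 J1.
J3: 0→2, due 35, lateness -33
J4: 2→7, due 36, lateness -29
J2: 7→15, due 46, lateness -31
J5: 15→27, due 43, lateness -16
J1: 27→40, due 38, lateness 2
Maximum = 2.
LPT 5, EDD -6, FIFO -3, SPT 2 → minimum -6.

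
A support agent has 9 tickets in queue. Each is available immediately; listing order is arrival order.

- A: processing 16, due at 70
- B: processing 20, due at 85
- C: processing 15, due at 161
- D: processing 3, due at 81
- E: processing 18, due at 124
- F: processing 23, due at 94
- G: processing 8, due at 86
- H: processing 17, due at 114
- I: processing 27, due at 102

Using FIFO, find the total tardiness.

FIFO (arrival order): A B C D E F G H I.
A: 0→16, due 70, tardiness 0
B: 16→36, due 85, tardiness 0
C: 36→51, due 161, tardiness 0
D: 51→54, due 81, tardiness 0
E: 54→72, due 124, tardiness 0
F: 72→95, due 94, tardiness 1
G: 95→103, due 86, tardiness 17
H: 103→120, due 114, tardiness 6
I: 120→147, due 102, tardiness 45
Sum = 0+0+0+0+0+1+17+6+45 = 69.

69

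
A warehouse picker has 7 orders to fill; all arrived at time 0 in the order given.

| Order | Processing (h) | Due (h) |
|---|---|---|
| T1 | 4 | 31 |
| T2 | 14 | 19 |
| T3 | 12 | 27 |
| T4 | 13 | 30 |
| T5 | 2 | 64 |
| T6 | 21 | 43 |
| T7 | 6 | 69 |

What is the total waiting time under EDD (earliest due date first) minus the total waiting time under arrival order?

EDD (increasing due date): T2 T3 T4 T1 T6 T5 T7.
T2: waits 0, runs 0→14
T3: waits 14, runs 14→26
T4: waits 26, runs 26→39
T1: waits 39, runs 39→43
T6: waits 43, runs 43→64
T5: waits 64, runs 64→66
T7: waits 66, runs 66→72
Sum = 0+14+26+39+43+64+66 = 252.
FIFO (arrival order): T1 T2 T3 T4 T5 T6 T7.
T1: waits 0, runs 0→4
T2: waits 4, runs 4→18
T3: waits 18, runs 18→30
T4: waits 30, runs 30→43
T5: waits 43, runs 43→45
T6: waits 45, runs 45→66
T7: waits 66, runs 66→72
Sum = 0+4+18+30+43+45+66 = 206.
Difference = 252 − 206 = 46.

46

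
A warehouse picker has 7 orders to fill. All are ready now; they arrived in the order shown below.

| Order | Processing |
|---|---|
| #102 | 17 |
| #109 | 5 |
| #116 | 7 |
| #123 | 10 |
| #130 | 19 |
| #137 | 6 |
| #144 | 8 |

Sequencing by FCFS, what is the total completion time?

301

FIFO (arrival order): #102 #109 #116 #123 #130 #137 #144.
#102: 0→17
#109: 17→22
#116: 22→29
#123: 29→39
#130: 39→58
#137: 58→64
#144: 64→72
Sum = 17+22+29+39+58+64+72 = 301.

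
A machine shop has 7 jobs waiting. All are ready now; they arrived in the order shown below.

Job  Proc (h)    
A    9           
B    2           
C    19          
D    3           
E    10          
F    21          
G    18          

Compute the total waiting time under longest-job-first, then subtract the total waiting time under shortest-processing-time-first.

LPT (decreasing processing time): F C G E A D B.
F: waits 0, runs 0→21
C: waits 21, runs 21→40
G: waits 40, runs 40→58
E: waits 58, runs 58→68
A: waits 68, runs 68→77
D: waits 77, runs 77→80
B: waits 80, runs 80→82
Sum = 0+21+40+58+68+77+80 = 344.
SPT (increasing processing time): B D A E G C F.
B: waits 0, runs 0→2
D: waits 2, runs 2→5
A: waits 5, runs 5→14
E: waits 14, runs 14→24
G: waits 24, runs 24→42
C: waits 42, runs 42→61
F: waits 61, runs 61→82
Sum = 0+2+5+14+24+42+61 = 148.
Difference = 344 − 148 = 196.

196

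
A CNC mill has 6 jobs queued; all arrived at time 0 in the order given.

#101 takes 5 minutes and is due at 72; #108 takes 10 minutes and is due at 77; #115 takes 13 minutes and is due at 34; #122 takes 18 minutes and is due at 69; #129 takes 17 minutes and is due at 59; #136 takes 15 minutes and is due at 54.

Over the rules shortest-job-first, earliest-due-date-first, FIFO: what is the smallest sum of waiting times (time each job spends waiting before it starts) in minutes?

151

SPT (increasing processing time): #101 #108 #115 #136 #129 #122.
#101: waits 0, runs 0→5
#108: waits 5, runs 5→15
#115: waits 15, runs 15→28
#136: waits 28, runs 28→43
#129: waits 43, runs 43→60
#122: waits 60, runs 60→78
Sum = 0+5+15+28+43+60 = 151.
EDD (increasing due date): #115 #136 #129 #122 #101 #108.
#115: waits 0, runs 0→13
#136: waits 13, runs 13→28
#129: waits 28, runs 28→45
#122: waits 45, runs 45→63
#101: waits 63, runs 63→68
#108: waits 68, runs 68→78
Sum = 0+13+28+45+63+68 = 217.
FIFO (arrival order): #101 #108 #115 #122 #129 #136.
#101: waits 0, runs 0→5
#108: waits 5, runs 5→15
#115: waits 15, runs 15→28
#122: waits 28, runs 28→46
#129: waits 46, runs 46→63
#136: waits 63, runs 63→78
Sum = 0+5+15+28+46+63 = 157.
SPT 151, EDD 217, FIFO 157 → minimum 151.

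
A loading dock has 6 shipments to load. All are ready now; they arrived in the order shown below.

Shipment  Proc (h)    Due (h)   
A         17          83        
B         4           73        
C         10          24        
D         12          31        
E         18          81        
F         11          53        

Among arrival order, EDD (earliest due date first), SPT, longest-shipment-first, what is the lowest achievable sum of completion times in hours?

FIFO (arrival order): A B C D E F.
A: 0→17
B: 17→21
C: 21→31
D: 31→43
E: 43→61
F: 61→72
Sum = 17+21+31+43+61+72 = 245.
EDD (increasing due date): C D F B E A.
C: 0→10
D: 10→22
F: 22→33
B: 33→37
E: 37→55
A: 55→72
Sum = 10+22+33+37+55+72 = 229.
SPT (increasing processing time): B C F D A E.
B: 0→4
C: 4→14
F: 14→25
D: 25→37
A: 37→54
E: 54→72
Sum = 4+14+25+37+54+72 = 206.
LPT (decreasing processing time): E A D F C B.
E: 0→18
A: 18→35
D: 35→47
F: 47→58
C: 58→68
B: 68→72
Sum = 18+35+47+58+68+72 = 298.
FIFO 245, EDD 229, SPT 206, LPT 298 → minimum 206.

206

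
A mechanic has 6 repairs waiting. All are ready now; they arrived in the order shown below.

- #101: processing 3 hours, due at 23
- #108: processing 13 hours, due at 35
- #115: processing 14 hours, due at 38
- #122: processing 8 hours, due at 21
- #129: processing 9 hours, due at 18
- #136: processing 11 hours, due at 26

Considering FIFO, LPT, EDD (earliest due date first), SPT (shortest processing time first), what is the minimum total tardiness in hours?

34

FIFO (arrival order): #101 #108 #115 #122 #129 #136.
#101: 0→3, due 23, tardiness 0
#108: 3→16, due 35, tardiness 0
#115: 16→30, due 38, tardiness 0
#122: 30→38, due 21, tardiness 17
#129: 38→47, due 18, tardiness 29
#136: 47→58, due 26, tardiness 32
Sum = 0+0+0+17+29+32 = 78.
LPT (decreasing processing time): #115 #108 #136 #129 #122 #101.
#115: 0→14, due 38, tardiness 0
#108: 14→27, due 35, tardiness 0
#136: 27→38, due 26, tardiness 12
#129: 38→47, due 18, tardiness 29
#122: 47→55, due 21, tardiness 34
#101: 55→58, due 23, tardiness 35
Sum = 0+0+12+29+34+35 = 110.
EDD (increasing due date): #129 #122 #101 #136 #108 #115.
#129: 0→9, due 18, tardiness 0
#122: 9→17, due 21, tardiness 0
#101: 17→20, due 23, tardiness 0
#136: 20→31, due 26, tardiness 5
#108: 31→44, due 35, tardiness 9
#115: 44→58, due 38, tardiness 20
Sum = 0+0+0+5+9+20 = 34.
SPT (increasing processing time): #101 #122 #129 #136 #108 #115.
#101: 0→3, due 23, tardiness 0
#122: 3→11, due 21, tardiness 0
#129: 11→20, due 18, tardiness 2
#136: 20→31, due 26, tardiness 5
#108: 31→44, due 35, tardiness 9
#115: 44→58, due 38, tardiness 20
Sum = 0+0+2+5+9+20 = 36.
FIFO 78, LPT 110, EDD 34, SPT 36 → minimum 34.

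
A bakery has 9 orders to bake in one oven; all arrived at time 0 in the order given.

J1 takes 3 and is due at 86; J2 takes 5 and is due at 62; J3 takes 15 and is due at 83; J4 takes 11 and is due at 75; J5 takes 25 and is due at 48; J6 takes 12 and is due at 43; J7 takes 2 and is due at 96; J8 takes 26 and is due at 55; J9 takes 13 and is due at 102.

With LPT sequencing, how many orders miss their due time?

6

LPT (decreasing processing time): J8 J5 J3 J9 J6 J4 J2 J1 J7.
J8: 0→26, due 55, tardiness 0
J5: 26→51, due 48, tardiness 3
J3: 51→66, due 83, tardiness 0
J9: 66→79, due 102, tardiness 0
J6: 79→91, due 43, tardiness 48
J4: 91→102, due 75, tardiness 27
J2: 102→107, due 62, tardiness 45
J1: 107→110, due 86, tardiness 24
J7: 110→112, due 96, tardiness 16
Late orders: 6.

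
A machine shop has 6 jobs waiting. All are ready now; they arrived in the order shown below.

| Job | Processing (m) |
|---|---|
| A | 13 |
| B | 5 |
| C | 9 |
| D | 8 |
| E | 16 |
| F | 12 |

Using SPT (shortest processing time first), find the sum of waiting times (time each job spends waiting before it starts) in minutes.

SPT (increasing processing time): B D C F A E.
B: waits 0, runs 0→5
D: waits 5, runs 5→13
C: waits 13, runs 13→22
F: waits 22, runs 22→34
A: waits 34, runs 34→47
E: waits 47, runs 47→63
Sum = 0+5+13+22+34+47 = 121.

121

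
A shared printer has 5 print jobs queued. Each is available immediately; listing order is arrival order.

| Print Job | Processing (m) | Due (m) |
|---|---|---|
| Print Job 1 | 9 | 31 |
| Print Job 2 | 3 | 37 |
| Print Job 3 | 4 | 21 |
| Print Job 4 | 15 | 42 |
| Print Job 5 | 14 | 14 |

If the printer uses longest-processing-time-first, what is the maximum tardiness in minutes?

LPT (decreasing processing time): Print Job 4 Print Job 5 Print Job 1 Print Job 3 Print Job 2.
Print Job 4: 0→15, due 42, tardiness 0
Print Job 5: 15→29, due 14, tardiness 15
Print Job 1: 29→38, due 31, tardiness 7
Print Job 3: 38→42, due 21, tardiness 21
Print Job 2: 42→45, due 37, tardiness 8
Maximum = 21.

21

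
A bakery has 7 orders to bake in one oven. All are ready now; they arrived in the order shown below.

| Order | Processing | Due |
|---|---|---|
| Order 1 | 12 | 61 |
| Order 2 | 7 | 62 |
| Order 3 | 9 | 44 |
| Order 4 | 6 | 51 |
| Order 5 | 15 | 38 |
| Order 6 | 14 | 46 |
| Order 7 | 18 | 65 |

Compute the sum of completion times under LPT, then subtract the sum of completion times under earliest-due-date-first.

60

LPT (decreasing processing time): Order 7 Order 5 Order 6 Order 1 Order 3 Order 2 Order 4.
Order 7: 0→18
Order 5: 18→33
Order 6: 33→47
Order 1: 47→59
Order 3: 59→68
Order 2: 68→75
Order 4: 75→81
Sum = 18+33+47+59+68+75+81 = 381.
EDD (increasing due date): Order 5 Order 3 Order 6 Order 4 Order 1 Order 2 Order 7.
Order 5: 0→15
Order 3: 15→24
Order 6: 24→38
Order 4: 38→44
Order 1: 44→56
Order 2: 56→63
Order 7: 63→81
Sum = 15+24+38+44+56+63+81 = 321.
Difference = 381 − 321 = 60.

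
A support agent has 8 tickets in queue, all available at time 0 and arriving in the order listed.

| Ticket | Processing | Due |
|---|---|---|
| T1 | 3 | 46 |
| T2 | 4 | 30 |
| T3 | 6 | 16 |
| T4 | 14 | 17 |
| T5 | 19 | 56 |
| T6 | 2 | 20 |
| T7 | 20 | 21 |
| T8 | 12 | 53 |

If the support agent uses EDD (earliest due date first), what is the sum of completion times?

EDD (increasing due date): T3 T4 T6 T7 T2 T1 T8 T5.
T3: 0→6
T4: 6→20
T6: 20→22
T7: 22→42
T2: 42→46
T1: 46→49
T8: 49→61
T5: 61→80
Sum = 6+20+22+42+46+49+61+80 = 326.

326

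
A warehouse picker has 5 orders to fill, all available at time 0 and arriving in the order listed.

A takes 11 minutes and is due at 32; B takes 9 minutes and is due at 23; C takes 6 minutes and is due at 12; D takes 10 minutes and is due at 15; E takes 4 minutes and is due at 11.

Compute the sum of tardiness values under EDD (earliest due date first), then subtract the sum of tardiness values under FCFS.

-45

EDD (increasing due date): E C D B A.
E: 0→4, due 11, tardiness 0
C: 4→10, due 12, tardiness 0
D: 10→20, due 15, tardiness 5
B: 20→29, due 23, tardiness 6
A: 29→40, due 32, tardiness 8
Sum = 0+0+5+6+8 = 19.
FIFO (arrival order): A B C D E.
A: 0→11, due 32, tardiness 0
B: 11→20, due 23, tardiness 0
C: 20→26, due 12, tardiness 14
D: 26→36, due 15, tardiness 21
E: 36→40, due 11, tardiness 29
Sum = 0+0+14+21+29 = 64.
Difference = 19 − 64 = -45.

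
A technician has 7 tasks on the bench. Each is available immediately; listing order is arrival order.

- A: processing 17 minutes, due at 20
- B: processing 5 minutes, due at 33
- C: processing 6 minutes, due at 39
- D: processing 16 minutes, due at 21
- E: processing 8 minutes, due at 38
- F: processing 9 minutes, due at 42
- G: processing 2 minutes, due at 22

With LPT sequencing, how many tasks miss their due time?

5

LPT (decreasing processing time): A D F E C B G.
A: 0→17, due 20, tardiness 0
D: 17→33, due 21, tardiness 12
F: 33→42, due 42, tardiness 0
E: 42→50, due 38, tardiness 12
C: 50→56, due 39, tardiness 17
B: 56→61, due 33, tardiness 28
G: 61→63, due 22, tardiness 41
Late tasks: 5.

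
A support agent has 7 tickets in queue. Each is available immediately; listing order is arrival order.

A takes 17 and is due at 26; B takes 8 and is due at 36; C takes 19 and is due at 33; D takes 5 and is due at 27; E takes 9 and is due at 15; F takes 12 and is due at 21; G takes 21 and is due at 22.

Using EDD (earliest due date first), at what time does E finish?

EDD (increasing due date): E F G A D C B.
E: 0→9

9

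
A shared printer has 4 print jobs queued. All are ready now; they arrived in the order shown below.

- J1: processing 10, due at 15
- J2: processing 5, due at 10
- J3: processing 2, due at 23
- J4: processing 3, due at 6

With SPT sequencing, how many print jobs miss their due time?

1

SPT (increasing processing time): J3 J4 J2 J1.
J3: 0→2, due 23, tardiness 0
J4: 2→5, due 6, tardiness 0
J2: 5→10, due 10, tardiness 0
J1: 10→20, due 15, tardiness 5
Late print jobs: 1.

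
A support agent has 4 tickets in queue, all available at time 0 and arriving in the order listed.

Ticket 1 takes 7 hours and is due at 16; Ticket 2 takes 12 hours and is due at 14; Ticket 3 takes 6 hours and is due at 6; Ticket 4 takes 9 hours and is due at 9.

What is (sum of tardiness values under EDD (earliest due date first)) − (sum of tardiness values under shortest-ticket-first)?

EDD (increasing due date): Ticket 3 Ticket 4 Ticket 2 Ticket 1.
Ticket 3: 0→6, due 6, tardiness 0
Ticket 4: 6→15, due 9, tardiness 6
Ticket 2: 15→27, due 14, tardiness 13
Ticket 1: 27→34, due 16, tardiness 18
Sum = 0+6+13+18 = 37.
SPT (increasing processing time): Ticket 3 Ticket 1 Ticket 4 Ticket 2.
Ticket 3: 0→6, due 6, tardiness 0
Ticket 1: 6→13, due 16, tardiness 0
Ticket 4: 13→22, due 9, tardiness 13
Ticket 2: 22→34, due 14, tardiness 20
Sum = 0+0+13+20 = 33.
Difference = 37 − 33 = 4.

4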